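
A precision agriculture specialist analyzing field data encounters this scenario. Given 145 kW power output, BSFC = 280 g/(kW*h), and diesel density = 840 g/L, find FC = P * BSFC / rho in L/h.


FC = P * BSFC / rho_fuel
   = 145 * 280 / 840
   = 40600 / 840
   = 48.33 L/h


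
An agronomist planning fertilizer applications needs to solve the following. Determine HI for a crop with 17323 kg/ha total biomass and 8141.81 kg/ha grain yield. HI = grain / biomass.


HI = grain_yield / biomass
   = 8141.81 / 17323
   = 0.47


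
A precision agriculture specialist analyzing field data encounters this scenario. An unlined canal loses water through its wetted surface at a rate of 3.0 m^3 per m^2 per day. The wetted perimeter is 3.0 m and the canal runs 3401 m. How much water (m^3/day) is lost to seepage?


S = C * P * L
  = 3.0 * 3.0 * 3401
  = 30609 m^3/day


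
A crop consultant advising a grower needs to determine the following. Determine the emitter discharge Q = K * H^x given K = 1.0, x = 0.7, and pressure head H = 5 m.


Q = K * H^x
  = 1.0 * 5^0.7
  = 1.0 * 3.0852
  = 3.09 L/h


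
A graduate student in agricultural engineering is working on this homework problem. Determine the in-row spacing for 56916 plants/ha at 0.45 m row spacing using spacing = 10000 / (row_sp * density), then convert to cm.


spacing = 10000 / (row_sp * density)
        = 10000 / (0.45 * 56916)
        = 10000 / 25612.20
        = 0.39044 m = 39.04 cm


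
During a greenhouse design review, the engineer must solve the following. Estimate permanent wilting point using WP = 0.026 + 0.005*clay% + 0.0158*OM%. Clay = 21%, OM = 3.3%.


WP = 0.026 + 0.005*21 + 0.0158*3.3
   = 0.026 + 0.1050 + 0.0521
   = 0.1831


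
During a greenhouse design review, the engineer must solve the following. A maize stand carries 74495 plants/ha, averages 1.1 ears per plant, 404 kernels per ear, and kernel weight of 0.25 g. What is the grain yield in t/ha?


Y = density * ears * kernels * kw
  = 74495 * 1.1 * 404 * 0.25 g/ha
  = 8276394.50 g/ha
  = 8276.39 kg/ha = 8.28 t/ha


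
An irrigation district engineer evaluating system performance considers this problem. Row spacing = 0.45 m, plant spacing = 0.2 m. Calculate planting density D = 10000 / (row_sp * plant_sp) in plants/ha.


D = 10000 / (row_sp * plant_sp)
  = 10000 / (0.45 * 0.2)
  = 10000 / 0.0900
  = 111111.11 plants/ha


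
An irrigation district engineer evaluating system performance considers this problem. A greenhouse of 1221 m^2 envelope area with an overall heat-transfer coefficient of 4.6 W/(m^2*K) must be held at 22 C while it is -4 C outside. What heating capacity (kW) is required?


dT = 22 - (-4) = 26 K
Q = U * A * dT
  = 4.6 * 1221 * 26
  = 146031.60 W = 146.03 kW


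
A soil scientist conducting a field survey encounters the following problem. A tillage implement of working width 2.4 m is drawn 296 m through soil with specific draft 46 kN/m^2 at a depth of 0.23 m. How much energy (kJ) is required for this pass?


E = k * d * w * L
  = 46 * 0.23 * 2.4 * 296
  = 7516.03 kJ


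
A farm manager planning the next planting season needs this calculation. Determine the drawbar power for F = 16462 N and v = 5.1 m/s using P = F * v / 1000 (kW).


P = F * v / 1000
  = 16462 * 5.1 / 1000
  = 83956.20 / 1000
  = 83.96 kW


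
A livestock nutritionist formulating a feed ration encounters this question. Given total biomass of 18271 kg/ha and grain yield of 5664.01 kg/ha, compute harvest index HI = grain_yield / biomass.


HI = grain_yield / biomass
   = 5664.01 / 18271
   = 0.31


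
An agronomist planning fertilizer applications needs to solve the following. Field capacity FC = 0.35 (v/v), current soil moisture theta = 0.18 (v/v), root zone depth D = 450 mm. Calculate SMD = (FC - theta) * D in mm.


SMD = (FC - theta) * D
    = (0.35 - 0.18) * 450
    = 0.170 * 450
    = 76.50 mm


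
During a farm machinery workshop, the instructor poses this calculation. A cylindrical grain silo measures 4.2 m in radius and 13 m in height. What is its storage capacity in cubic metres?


V = pi * r^2 * h
  = pi * 4.2^2 * 13
  = pi * 17.64 * 13
  = 720.43 m^3


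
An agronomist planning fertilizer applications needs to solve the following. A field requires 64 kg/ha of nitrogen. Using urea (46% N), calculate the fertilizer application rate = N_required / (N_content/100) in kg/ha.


Rate = N_required / (N_content / 100)
     = 64 / (46 / 100)
     = 64 / 0.46
     = 139.13 kg/ha


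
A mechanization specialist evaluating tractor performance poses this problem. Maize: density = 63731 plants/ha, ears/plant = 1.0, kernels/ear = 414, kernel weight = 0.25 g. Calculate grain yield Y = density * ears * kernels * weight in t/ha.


Y = density * ears * kernels * kw
  = 63731 * 1.0 * 414 * 0.25 g/ha
  = 6596158.50 g/ha
  = 6596.16 kg/ha = 6.60 t/ha


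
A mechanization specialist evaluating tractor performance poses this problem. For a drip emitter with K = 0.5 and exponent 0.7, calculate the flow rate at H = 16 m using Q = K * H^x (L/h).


Q = K * H^x
  = 0.5 * 16^0.7
  = 0.5 * 6.9644
  = 3.48 L/h


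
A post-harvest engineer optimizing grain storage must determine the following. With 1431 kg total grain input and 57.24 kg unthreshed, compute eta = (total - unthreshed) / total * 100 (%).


eta = (total - unthreshed) / total * 100
    = (1431 - 57.24) / 1431 * 100
    = 1373.76 / 1431 * 100
    = 96%


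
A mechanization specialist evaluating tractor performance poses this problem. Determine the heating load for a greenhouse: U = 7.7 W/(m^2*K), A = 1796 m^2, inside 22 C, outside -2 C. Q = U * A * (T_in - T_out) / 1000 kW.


dT = 22 - (-2) = 24 K
Q = U * A * dT
  = 7.7 * 1796 * 24
  = 331900.80 W = 331.90 kW


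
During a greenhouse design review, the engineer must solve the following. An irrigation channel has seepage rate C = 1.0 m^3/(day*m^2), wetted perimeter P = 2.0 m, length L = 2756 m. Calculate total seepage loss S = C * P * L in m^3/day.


S = C * P * L
  = 1.0 * 2.0 * 2756
  = 5512 m^3/day


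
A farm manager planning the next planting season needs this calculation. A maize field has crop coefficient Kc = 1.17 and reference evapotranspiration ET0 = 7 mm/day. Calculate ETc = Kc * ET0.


ETc = Kc * ET0
    = 1.17 * 7
    = 8.19 mm/day


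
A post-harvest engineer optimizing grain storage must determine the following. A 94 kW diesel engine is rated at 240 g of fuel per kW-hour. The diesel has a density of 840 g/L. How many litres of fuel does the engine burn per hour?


FC = P * BSFC / rho_fuel
   = 94 * 240 / 840
   = 22560 / 840
   = 26.86 L/h


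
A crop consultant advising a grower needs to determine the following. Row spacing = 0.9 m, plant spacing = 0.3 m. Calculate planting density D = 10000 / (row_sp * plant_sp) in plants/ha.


D = 10000 / (row_sp * plant_sp)
  = 10000 / (0.9 * 0.3)
  = 10000 / 0.2700
  = 37037.04 plants/ha


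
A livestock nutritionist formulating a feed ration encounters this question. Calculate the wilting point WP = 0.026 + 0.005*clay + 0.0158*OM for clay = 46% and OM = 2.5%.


WP = 0.026 + 0.005*46 + 0.0158*2.5
   = 0.026 + 0.2300 + 0.0395
   = 0.2955


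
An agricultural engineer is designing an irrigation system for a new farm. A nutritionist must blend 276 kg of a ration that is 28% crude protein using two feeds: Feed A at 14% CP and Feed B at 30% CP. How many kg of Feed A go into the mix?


parts_A = CP_b - target = 30 - 28 = 2
parts_B = target - CP_a = 28 - 14 = 14
total_parts = 2 + 14 = 16
Feed A = 276 * 2 / 16 = 34.50 kg
Feed B = 276 * 14 / 16 = 241.50 kg

34.50 kg


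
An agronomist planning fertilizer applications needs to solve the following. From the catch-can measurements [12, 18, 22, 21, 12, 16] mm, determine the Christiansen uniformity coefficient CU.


xbar = 101 / 6 = 16.833
sum|xi - xbar| = 21
CU = 100 * (1 - 21 / (6 * 16.833))
   = 100 * (1 - 0.2079)
   = 79.21%


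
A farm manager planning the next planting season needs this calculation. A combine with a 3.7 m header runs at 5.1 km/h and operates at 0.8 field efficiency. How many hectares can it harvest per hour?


C = w * v * eta_f / 10
  = 3.7 * 5.1 * 0.8 / 10
  = 15.10 / 10
  = 1.51 ha/h


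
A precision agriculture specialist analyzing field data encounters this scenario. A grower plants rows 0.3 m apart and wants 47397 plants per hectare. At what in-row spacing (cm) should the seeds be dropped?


spacing = 10000 / (row_sp * density)
        = 10000 / (0.3 * 47397)
        = 10000 / 14219.10
        = 0.70328 m = 70.33 cm


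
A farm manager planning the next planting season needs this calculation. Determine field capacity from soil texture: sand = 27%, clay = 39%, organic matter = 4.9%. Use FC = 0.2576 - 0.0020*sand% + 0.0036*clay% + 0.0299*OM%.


FC = 0.2576 - 0.0020*27 + 0.0036*39 + 0.0299*4.9
   = 0.2576 - 0.0540 + 0.1404 + 0.1465
   = 0.4905


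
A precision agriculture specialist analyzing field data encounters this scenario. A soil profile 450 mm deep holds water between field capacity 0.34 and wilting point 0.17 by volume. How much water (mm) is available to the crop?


AW = (FC - WP) * D
   = (0.34 - 0.17) * 450
   = 0.17 * 450
   = 76.50 mm


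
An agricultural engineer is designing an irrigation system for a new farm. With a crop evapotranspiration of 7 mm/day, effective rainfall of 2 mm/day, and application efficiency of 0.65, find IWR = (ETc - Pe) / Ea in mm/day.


IWR = (ETc - Pe) / Ea
    = (7 - 2) / 0.65
    = 5 / 0.65
    = 7.69 mm/day


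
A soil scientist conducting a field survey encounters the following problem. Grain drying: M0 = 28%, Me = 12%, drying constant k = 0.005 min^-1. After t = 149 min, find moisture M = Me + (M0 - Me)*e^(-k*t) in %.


M = Me + (M0 - Me) * e^(-k*t)
  = 12 + (28 - 12) * e^(-0.005*149)
  = 12 + 16 * e^(-0.745)
  = 12 + 16 * 0.47473
  = 12 + 7.5957
  = 19.60%


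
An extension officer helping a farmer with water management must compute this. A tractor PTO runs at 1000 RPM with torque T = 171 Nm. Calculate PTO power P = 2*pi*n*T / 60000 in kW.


P = 2*pi*n*T / 60000
  = 2*pi * 1000 * 171 / 60000
  = 1074424.69 / 60000
  = 17.91 kW


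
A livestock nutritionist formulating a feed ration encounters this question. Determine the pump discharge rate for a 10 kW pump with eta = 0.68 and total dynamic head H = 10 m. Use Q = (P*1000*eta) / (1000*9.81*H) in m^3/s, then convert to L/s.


Q = (P * 1000 * eta) / (rho * g * H)
  = (10 * 1000 * 0.68) / (1000 * 9.81 * 10)
  = 6800 / 98100
  = 0.06932 m^3/s = 69.32 L/s


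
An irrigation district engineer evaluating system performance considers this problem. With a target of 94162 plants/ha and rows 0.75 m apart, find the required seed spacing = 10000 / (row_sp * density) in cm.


spacing = 10000 / (row_sp * density)
        = 10000 / (0.75 * 94162)
        = 10000 / 70621.50
        = 0.14160 m = 14.16 cm


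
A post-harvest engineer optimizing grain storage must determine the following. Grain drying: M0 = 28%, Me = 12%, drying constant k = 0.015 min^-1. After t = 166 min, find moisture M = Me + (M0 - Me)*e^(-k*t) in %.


M = Me + (M0 - Me) * e^(-k*t)
  = 12 + (28 - 12) * e^(-0.015*166)
  = 12 + 16 * e^(-2.490)
  = 12 + 16 * 0.08291
  = 12 + 1.3266
  = 13.33%


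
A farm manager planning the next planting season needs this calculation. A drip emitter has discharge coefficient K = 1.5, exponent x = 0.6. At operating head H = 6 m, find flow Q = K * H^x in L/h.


Q = K * H^x
  = 1.5 * 6^0.6
  = 1.5 * 2.9302
  = 4.40 L/h


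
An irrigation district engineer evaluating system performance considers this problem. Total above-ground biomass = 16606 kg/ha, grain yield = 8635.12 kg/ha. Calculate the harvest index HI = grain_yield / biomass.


HI = grain_yield / biomass
   = 8635.12 / 16606
   = 0.52


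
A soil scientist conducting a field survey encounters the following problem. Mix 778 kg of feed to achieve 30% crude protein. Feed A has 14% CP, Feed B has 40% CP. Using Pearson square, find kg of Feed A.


parts_A = CP_b - target = 40 - 30 = 10
parts_B = target - CP_a = 30 - 14 = 16
total_parts = 10 + 16 = 26
Feed A = 778 * 10 / 26 = 299.23 kg
Feed B = 778 * 16 / 26 = 478.77 kg

299.23 kg


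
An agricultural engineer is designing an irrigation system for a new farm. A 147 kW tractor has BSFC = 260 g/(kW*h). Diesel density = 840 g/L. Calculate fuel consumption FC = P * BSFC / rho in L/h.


FC = P * BSFC / rho_fuel
   = 147 * 260 / 840
   = 38220 / 840
   = 45.50 L/h


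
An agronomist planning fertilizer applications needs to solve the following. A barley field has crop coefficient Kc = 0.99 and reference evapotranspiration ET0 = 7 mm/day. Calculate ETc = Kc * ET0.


ETc = Kc * ET0
    = 0.99 * 7
    = 6.93 mm/day


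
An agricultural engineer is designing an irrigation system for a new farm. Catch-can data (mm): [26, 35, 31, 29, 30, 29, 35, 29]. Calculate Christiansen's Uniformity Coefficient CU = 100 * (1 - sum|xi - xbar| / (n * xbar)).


xbar = 244 / 8 = 30.500
sum|xi - xbar| = 19
CU = 100 * (1 - 19 / (8 * 30.500))
   = 100 * (1 - 0.0779)
   = 92.21%


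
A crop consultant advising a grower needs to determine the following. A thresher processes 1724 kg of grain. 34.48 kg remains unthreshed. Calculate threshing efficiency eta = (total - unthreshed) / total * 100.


eta = (total - unthreshed) / total * 100
    = (1724 - 34.48) / 1724 * 100
    = 1689.52 / 1724 * 100
    = 98%


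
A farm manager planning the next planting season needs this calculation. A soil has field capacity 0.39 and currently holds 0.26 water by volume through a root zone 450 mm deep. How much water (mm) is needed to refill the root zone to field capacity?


SMD = (FC - theta) * D
    = (0.39 - 0.26) * 450
    = 0.130 * 450
    = 58.50 mm


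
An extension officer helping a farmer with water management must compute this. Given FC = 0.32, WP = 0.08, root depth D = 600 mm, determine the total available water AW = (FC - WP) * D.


AW = (FC - WP) * D
   = (0.32 - 0.08) * 600
   = 0.24 * 600
   = 144 mm


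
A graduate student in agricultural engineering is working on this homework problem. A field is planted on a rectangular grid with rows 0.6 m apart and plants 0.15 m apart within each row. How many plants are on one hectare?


D = 10000 / (row_sp * plant_sp)
  = 10000 / (0.6 * 0.15)
  = 10000 / 0.0900
  = 111111.11 plants/ha


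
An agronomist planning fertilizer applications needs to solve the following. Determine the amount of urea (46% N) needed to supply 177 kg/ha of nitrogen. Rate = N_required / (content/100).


Rate = N_required / (N_content / 100)
     = 177 / (46 / 100)
     = 177 / 0.46
     = 384.78 kg/ha


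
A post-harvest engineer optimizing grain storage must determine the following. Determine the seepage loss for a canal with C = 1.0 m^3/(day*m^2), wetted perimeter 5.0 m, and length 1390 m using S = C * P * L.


S = C * P * L
  = 1.0 * 5.0 * 1390
  = 6950 m^3/day


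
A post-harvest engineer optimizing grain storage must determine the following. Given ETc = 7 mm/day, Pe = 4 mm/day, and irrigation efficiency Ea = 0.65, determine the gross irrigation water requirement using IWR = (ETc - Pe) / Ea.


IWR = (ETc - Pe) / Ea
    = (7 - 4) / 0.65
    = 3 / 0.65
    = 4.62 mm/day


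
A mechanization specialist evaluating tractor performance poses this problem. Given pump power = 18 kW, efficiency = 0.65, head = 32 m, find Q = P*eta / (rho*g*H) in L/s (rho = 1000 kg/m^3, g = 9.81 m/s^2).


Q = (P * 1000 * eta) / (rho * g * H)
  = (18 * 1000 * 0.65) / (1000 * 9.81 * 32)
  = 11700 / 313920
  = 0.03727 m^3/s = 37.27 L/s


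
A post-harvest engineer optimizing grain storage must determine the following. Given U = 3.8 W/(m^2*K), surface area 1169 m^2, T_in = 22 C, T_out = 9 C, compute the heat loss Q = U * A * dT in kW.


dT = 22 - (9) = 13 K
Q = U * A * dT
  = 3.8 * 1169 * 13
  = 57748.60 W = 57.75 kW


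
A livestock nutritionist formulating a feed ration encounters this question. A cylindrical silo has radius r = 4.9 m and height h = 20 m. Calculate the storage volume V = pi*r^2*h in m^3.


V = pi * r^2 * h
  = pi * 4.9^2 * 20
  = pi * 24.01 * 20
  = 1508.59 m^3


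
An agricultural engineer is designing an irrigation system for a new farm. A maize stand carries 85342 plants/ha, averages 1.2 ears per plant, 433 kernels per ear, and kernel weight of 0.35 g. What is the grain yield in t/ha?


Y = density * ears * kernels * kw
  = 85342 * 1.2 * 433 * 0.35 g/ha
  = 15520296.12 g/ha
  = 15520.30 kg/ha = 15.52 t/ha


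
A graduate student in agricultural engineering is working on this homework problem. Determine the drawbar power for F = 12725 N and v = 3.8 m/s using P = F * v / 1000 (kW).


P = F * v / 1000
  = 12725 * 3.8 / 1000
  = 48355 / 1000
  = 48.36 kW


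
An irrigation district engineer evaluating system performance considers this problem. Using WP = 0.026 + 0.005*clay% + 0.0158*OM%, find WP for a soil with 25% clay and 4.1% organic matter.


WP = 0.026 + 0.005*25 + 0.0158*4.1
   = 0.026 + 0.1250 + 0.0648
   = 0.2158


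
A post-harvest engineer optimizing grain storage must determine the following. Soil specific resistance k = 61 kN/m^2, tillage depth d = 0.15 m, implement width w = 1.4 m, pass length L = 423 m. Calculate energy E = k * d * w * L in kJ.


E = k * d * w * L
  = 61 * 0.15 * 1.4 * 423
  = 5418.63 kJ


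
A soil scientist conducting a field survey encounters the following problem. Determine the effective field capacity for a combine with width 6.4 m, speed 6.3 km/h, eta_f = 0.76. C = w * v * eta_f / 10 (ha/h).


C = w * v * eta_f / 10
  = 6.4 * 6.3 * 0.76 / 10
  = 30.64 / 10
  = 3.06 ha/h


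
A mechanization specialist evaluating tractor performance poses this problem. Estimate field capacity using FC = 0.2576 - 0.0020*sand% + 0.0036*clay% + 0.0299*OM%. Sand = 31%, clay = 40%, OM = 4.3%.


FC = 0.2576 - 0.0020*31 + 0.0036*40 + 0.0299*4.3
   = 0.2576 - 0.0620 + 0.1440 + 0.1286
   = 0.4682


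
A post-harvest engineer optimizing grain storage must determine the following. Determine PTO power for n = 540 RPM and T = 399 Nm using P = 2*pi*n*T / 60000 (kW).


P = 2*pi*n*T / 60000
  = 2*pi * 540 * 399 / 60000
  = 1353775.11 / 60000
  = 22.56 kW


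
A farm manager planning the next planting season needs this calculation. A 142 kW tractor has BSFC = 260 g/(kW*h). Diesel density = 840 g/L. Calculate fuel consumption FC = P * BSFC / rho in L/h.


FC = P * BSFC / rho_fuel
   = 142 * 260 / 840
   = 36920 / 840
   = 43.95 L/h


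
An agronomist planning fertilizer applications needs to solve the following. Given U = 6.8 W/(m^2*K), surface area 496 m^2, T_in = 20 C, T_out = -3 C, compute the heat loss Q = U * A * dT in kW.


dT = 20 - (-3) = 23 K
Q = U * A * dT
  = 6.8 * 496 * 23
  = 77574.40 W = 77.57 kW


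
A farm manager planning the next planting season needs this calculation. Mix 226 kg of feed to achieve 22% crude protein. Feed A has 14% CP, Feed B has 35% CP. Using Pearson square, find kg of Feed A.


parts_A = CP_b - target = 35 - 22 = 13
parts_B = target - CP_a = 22 - 14 = 8
total_parts = 13 + 8 = 21
Feed A = 226 * 13 / 21 = 139.90 kg
Feed B = 226 * 8 / 21 = 86.10 kg

139.90 kg


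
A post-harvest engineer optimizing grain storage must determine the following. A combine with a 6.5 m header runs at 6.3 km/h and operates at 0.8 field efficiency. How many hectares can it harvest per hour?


C = w * v * eta_f / 10
  = 6.5 * 6.3 * 0.8 / 10
  = 32.76 / 10
  = 3.28 ha/h


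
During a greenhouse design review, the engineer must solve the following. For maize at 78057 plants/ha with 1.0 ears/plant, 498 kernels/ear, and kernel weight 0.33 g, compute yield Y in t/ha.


Y = density * ears * kernels * kw
  = 78057 * 1.0 * 498 * 0.33 g/ha
  = 12827887.38 g/ha
  = 12827.89 kg/ha = 12.83 t/ha


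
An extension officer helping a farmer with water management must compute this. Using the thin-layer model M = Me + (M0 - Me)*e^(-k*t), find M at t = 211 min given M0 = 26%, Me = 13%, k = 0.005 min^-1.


M = Me + (M0 - Me) * e^(-k*t)
  = 13 + (26 - 13) * e^(-0.005*211)
  = 13 + 13 * e^(-1.055)
  = 13 + 13 * 0.34819
  = 13 + 4.5265
  = 17.53%


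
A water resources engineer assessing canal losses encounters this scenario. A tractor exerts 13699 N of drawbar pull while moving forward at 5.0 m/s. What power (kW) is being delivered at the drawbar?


P = F * v / 1000
  = 13699 * 5.0 / 1000
  = 68495 / 1000
  = 68.50 kW


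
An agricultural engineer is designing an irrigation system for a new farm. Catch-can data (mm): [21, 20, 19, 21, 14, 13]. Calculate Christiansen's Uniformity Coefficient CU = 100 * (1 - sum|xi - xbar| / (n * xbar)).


xbar = 108 / 6 = 18
sum|xi - xbar| = 18
CU = 100 * (1 - 18 / (6 * 18))
   = 100 * (1 - 0.1667)
   = 83.33%


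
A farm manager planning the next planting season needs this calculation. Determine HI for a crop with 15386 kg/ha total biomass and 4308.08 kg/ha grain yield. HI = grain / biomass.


HI = grain_yield / biomass
   = 4308.08 / 15386
   = 0.28


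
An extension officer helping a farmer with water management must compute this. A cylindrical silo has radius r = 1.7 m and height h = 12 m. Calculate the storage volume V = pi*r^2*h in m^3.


V = pi * r^2 * h
  = pi * 1.7^2 * 12
  = pi * 2.89 * 12
  = 108.95 m^3


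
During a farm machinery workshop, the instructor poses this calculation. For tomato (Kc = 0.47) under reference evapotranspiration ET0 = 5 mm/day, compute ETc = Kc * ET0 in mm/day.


ETc = Kc * ET0
    = 0.47 * 5
    = 2.35 mm/day


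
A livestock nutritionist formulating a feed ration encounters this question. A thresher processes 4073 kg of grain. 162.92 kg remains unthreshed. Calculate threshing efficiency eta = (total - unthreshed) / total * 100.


eta = (total - unthreshed) / total * 100
    = (4073 - 162.92) / 4073 * 100
    = 3910.08 / 4073 * 100
    = 96%


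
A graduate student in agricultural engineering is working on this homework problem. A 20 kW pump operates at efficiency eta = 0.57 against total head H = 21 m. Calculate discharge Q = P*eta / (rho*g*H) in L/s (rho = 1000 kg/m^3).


Q = (P * 1000 * eta) / (rho * g * H)
  = (20 * 1000 * 0.57) / (1000 * 9.81 * 21)
  = 11400 / 206010
  = 0.05534 m^3/s = 55.34 L/s


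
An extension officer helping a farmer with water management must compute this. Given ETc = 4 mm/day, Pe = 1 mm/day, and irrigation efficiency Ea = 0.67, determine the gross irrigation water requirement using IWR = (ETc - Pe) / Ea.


IWR = (ETc - Pe) / Ea
    = (4 - 1) / 0.67
    = 3 / 0.67
    = 4.48 mm/day


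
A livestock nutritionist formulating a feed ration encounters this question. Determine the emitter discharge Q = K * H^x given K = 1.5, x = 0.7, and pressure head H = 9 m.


Q = K * H^x
  = 1.5 * 9^0.7
  = 1.5 * 4.6555
  = 6.98 L/h


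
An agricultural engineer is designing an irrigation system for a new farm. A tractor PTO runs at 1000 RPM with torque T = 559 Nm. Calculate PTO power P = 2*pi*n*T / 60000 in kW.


P = 2*pi*n*T / 60000
  = 2*pi * 1000 * 559 / 60000
  = 3512300.59 / 60000
  = 58.54 kW


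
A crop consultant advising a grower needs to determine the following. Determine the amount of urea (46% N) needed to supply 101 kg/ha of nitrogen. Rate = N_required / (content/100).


Rate = N_required / (N_content / 100)
     = 101 / (46 / 100)
     = 101 / 0.46
     = 219.57 kg/ha


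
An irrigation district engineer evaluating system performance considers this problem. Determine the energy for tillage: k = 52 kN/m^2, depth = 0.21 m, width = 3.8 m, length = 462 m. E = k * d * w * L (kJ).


E = k * d * w * L
  = 52 * 0.21 * 3.8 * 462
  = 19171.15 kJ


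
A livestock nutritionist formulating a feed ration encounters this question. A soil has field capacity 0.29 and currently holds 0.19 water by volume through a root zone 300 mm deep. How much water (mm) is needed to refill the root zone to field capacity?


SMD = (FC - theta) * D
    = (0.29 - 0.19) * 300
    = 0.100 * 300
    = 30 mm


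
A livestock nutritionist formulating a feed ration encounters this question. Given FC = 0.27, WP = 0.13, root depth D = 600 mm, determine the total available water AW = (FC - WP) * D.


AW = (FC - WP) * D
   = (0.27 - 0.13) * 600
   = 0.14 * 600
   = 84 mm


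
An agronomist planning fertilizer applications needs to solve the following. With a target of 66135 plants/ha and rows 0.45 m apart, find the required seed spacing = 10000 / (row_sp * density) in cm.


spacing = 10000 / (row_sp * density)
        = 10000 / (0.45 * 66135)
        = 10000 / 29760.75
        = 0.33601 m = 33.60 cm


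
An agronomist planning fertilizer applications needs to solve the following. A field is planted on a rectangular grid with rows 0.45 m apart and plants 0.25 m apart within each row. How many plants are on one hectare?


D = 10000 / (row_sp * plant_sp)
  = 10000 / (0.45 * 0.25)
  = 10000 / 0.1125
  = 88888.89 plants/ha


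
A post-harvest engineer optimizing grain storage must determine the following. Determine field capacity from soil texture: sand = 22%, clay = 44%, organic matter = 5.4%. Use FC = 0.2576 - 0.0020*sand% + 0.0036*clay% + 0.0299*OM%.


FC = 0.2576 - 0.0020*22 + 0.0036*44 + 0.0299*5.4
   = 0.2576 - 0.0440 + 0.1584 + 0.1615
   = 0.5335


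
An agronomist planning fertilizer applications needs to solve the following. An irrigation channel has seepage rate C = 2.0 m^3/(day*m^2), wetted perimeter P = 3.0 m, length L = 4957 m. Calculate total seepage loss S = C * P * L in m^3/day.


S = C * P * L
  = 2.0 * 3.0 * 4957
  = 29742 m^3/day


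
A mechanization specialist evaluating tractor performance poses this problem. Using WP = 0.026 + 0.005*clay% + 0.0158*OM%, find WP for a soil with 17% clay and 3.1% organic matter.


WP = 0.026 + 0.005*17 + 0.0158*3.1
   = 0.026 + 0.0850 + 0.0490
   = 0.1600


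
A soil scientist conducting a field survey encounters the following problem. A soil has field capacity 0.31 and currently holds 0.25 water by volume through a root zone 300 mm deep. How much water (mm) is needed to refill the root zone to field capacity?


SMD = (FC - theta) * D
    = (0.31 - 0.25) * 300
    = 0.060 * 300
    = 18 mm


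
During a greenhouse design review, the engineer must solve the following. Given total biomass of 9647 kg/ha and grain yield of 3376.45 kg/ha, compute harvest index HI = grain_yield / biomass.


HI = grain_yield / biomass
   = 3376.45 / 9647
   = 0.35


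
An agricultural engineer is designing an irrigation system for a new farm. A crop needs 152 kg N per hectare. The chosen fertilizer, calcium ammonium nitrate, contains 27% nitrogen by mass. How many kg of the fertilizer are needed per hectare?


Rate = N_required / (N_content / 100)
     = 152 / (27 / 100)
     = 152 / 0.27
     = 562.96 kg/ha


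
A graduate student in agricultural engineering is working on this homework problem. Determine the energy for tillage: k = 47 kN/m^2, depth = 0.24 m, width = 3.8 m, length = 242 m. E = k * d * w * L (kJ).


E = k * d * w * L
  = 47 * 0.24 * 3.8 * 242
  = 10373.09 kJ


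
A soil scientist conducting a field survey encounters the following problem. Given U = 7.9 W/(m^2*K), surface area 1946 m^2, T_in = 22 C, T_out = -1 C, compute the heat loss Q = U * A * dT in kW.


dT = 22 - (-1) = 23 K
Q = U * A * dT
  = 7.9 * 1946 * 23
  = 353588.20 W = 353.59 kW


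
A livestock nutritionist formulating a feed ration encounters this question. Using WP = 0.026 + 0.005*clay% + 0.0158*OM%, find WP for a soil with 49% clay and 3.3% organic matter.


WP = 0.026 + 0.005*49 + 0.0158*3.3
   = 0.026 + 0.2450 + 0.0521
   = 0.3231


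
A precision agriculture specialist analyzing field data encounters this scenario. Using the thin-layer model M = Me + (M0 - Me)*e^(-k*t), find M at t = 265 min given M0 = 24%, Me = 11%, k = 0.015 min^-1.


M = Me + (M0 - Me) * e^(-k*t)
  = 11 + (24 - 11) * e^(-0.015*265)
  = 11 + 13 * e^(-3.975)
  = 11 + 13 * 0.01878
  = 11 + 0.2441
  = 11.24%


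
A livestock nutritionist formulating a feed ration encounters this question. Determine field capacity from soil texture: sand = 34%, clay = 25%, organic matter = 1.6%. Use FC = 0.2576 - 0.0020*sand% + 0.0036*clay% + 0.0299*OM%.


FC = 0.2576 - 0.0020*34 + 0.0036*25 + 0.0299*1.6
   = 0.2576 - 0.0680 + 0.0900 + 0.0478
   = 0.3274


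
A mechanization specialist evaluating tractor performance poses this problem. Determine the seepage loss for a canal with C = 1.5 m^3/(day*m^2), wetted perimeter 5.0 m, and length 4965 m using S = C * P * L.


S = C * P * L
  = 1.5 * 5.0 * 4965
  = 37237.50 m^3/day


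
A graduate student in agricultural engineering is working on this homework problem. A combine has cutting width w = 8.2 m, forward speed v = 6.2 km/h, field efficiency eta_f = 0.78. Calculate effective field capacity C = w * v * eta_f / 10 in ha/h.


C = w * v * eta_f / 10
  = 8.2 * 6.2 * 0.78 / 10
  = 39.66 / 10
  = 3.97 ha/h


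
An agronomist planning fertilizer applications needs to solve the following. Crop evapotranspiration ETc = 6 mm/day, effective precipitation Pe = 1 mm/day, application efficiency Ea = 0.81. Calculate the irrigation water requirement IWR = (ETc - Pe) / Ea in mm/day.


IWR = (ETc - Pe) / Ea
    = (6 - 1) / 0.81
    = 5 / 0.81
    = 6.17 mm/day


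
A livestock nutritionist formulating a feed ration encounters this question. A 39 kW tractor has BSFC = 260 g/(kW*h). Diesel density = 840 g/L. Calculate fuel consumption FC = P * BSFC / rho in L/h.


FC = P * BSFC / rho_fuel
   = 39 * 260 / 840
   = 10140 / 840
   = 12.07 L/h


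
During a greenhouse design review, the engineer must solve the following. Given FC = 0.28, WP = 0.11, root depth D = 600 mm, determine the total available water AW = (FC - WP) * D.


AW = (FC - WP) * D
   = (0.28 - 0.11) * 600
   = 0.17 * 600
   = 102 mm


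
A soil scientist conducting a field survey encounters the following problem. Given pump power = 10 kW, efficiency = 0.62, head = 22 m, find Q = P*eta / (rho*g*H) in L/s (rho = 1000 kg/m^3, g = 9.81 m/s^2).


Q = (P * 1000 * eta) / (rho * g * H)
  = (10 * 1000 * 0.62) / (1000 * 9.81 * 22)
  = 6200 / 215820
  = 0.02873 m^3/s = 28.73 L/s


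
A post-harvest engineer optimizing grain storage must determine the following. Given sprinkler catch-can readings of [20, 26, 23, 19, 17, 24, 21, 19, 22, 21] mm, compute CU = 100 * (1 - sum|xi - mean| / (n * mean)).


xbar = 212 / 10 = 21.200
sum|xi - xbar| = 20.400
CU = 100 * (1 - 20.400 / (10 * 21.200))
   = 100 * (1 - 0.0962)
   = 90.38%


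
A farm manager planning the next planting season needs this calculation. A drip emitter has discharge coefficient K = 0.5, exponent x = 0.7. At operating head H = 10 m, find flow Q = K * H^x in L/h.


Q = K * H^x
  = 0.5 * 10^0.7
  = 0.5 * 5.0119
  = 2.51 L/h


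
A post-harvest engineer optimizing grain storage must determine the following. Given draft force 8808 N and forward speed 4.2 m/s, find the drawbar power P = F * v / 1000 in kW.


P = F * v / 1000
  = 8808 * 4.2 / 1000
  = 36993.60 / 1000
  = 36.99 kW


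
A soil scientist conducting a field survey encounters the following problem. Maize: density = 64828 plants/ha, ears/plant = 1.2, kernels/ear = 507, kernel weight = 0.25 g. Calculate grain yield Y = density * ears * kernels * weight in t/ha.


Y = density * ears * kernels * kw
  = 64828 * 1.2 * 507 * 0.25 g/ha
  = 9860338.80 g/ha
  = 9860.34 kg/ha = 9.86 t/ha


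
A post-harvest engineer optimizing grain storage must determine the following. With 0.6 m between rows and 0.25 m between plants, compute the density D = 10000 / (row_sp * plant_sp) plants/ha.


D = 10000 / (row_sp * plant_sp)
  = 10000 / (0.6 * 0.25)
  = 10000 / 0.1500
  = 66666.67 plants/ha


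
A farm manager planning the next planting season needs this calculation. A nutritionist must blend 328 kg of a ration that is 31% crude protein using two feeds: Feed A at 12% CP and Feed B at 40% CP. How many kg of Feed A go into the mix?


parts_A = CP_b - target = 40 - 31 = 9
parts_B = target - CP_a = 31 - 12 = 19
total_parts = 9 + 19 = 28
Feed A = 328 * 9 / 28 = 105.43 kg
Feed B = 328 * 19 / 28 = 222.57 kg

105.43 kg


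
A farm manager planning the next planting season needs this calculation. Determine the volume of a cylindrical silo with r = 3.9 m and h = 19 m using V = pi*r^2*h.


V = pi * r^2 * h
  = pi * 3.9^2 * 19
  = pi * 15.21 * 19
  = 907.89 m^3


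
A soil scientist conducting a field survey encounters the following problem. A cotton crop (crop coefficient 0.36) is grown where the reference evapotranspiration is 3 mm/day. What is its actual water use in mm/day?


ETc = Kc * ET0
    = 0.36 * 3
    = 1.08 mm/day


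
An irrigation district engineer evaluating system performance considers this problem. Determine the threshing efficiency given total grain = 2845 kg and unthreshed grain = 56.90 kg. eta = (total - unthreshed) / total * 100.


eta = (total - unthreshed) / total * 100
    = (2845 - 56.90) / 2845 * 100
    = 2788.10 / 2845 * 100
    = 98%


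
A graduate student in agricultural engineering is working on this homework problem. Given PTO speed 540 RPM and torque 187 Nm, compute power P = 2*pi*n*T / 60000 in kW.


P = 2*pi*n*T / 60000
  = 2*pi * 540 * 187 / 60000
  = 634476.05 / 60000
  = 10.57 kW


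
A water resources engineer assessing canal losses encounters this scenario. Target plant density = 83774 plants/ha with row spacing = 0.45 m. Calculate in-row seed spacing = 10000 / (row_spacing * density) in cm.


spacing = 10000 / (row_sp * density)
        = 10000 / (0.45 * 83774)
        = 10000 / 37698.30
        = 0.26526 m = 26.53 cm


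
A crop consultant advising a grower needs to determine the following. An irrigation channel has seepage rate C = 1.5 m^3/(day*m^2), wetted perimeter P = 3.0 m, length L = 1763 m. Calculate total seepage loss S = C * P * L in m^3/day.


S = C * P * L
  = 1.5 * 3.0 * 1763
  = 7933.50 m^3/day


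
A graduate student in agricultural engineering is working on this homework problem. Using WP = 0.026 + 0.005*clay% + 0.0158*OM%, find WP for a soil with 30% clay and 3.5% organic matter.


WP = 0.026 + 0.005*30 + 0.0158*3.5
   = 0.026 + 0.1500 + 0.0553
   = 0.2313


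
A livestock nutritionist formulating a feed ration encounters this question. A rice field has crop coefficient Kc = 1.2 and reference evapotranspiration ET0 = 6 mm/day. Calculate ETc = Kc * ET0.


ETc = Kc * ET0
    = 1.2 * 6
    = 7.20 mm/day


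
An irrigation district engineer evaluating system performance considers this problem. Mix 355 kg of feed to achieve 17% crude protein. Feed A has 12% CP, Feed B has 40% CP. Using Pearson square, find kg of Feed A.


parts_A = CP_b - target = 40 - 17 = 23
parts_B = target - CP_a = 17 - 12 = 5
total_parts = 23 + 5 = 28
Feed A = 355 * 23 / 28 = 291.61 kg
Feed B = 355 * 5 / 28 = 63.39 kg

291.61 kg


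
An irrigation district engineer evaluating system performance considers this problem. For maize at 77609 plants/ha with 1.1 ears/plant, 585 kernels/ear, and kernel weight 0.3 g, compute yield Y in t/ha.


Y = density * ears * kernels * kw
  = 77609 * 1.1 * 585 * 0.3 g/ha
  = 14982417.45 g/ha
  = 14982.42 kg/ha = 14.98 t/ha


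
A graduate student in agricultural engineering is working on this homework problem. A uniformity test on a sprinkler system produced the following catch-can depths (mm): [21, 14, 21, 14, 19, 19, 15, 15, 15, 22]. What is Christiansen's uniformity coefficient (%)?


xbar = 175 / 10 = 17.500
sum|xi - xbar| = 29
CU = 100 * (1 - 29 / (10 * 17.500))
   = 100 * (1 - 0.1657)
   = 83.43%


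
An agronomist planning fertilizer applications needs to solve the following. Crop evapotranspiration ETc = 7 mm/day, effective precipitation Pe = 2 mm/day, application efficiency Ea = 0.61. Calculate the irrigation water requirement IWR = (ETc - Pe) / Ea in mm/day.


IWR = (ETc - Pe) / Ea
    = (7 - 2) / 0.61
    = 5 / 0.61
    = 8.20 mm/day


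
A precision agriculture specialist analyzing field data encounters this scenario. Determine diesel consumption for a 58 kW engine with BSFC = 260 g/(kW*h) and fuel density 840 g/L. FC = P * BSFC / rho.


FC = P * BSFC / rho_fuel
   = 58 * 260 / 840
   = 15080 / 840
   = 17.95 L/h


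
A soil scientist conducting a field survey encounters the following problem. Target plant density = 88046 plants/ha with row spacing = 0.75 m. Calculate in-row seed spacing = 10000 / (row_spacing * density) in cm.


spacing = 10000 / (row_sp * density)
        = 10000 / (0.75 * 88046)
        = 10000 / 66034.50
        = 0.15144 m = 15.14 cm


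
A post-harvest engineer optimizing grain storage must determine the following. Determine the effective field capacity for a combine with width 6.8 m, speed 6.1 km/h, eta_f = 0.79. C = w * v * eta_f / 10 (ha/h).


C = w * v * eta_f / 10
  = 6.8 * 6.1 * 0.79 / 10
  = 32.77 / 10
  = 3.28 ha/h


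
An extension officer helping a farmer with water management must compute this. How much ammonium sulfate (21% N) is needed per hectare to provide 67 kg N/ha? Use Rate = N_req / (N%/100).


Rate = N_required / (N_content / 100)
     = 67 / (21 / 100)
     = 67 / 0.21
     = 319.05 kg/ha


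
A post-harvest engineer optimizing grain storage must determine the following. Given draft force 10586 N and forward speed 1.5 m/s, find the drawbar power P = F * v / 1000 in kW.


P = F * v / 1000
  = 10586 * 1.5 / 1000
  = 15879 / 1000
  = 15.88 kW


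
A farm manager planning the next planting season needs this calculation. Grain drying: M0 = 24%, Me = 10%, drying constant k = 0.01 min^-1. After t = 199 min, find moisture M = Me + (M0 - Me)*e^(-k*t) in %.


M = Me + (M0 - Me) * e^(-k*t)
  = 10 + (24 - 10) * e^(-0.01*199)
  = 10 + 14 * e^(-1.990)
  = 10 + 14 * 0.13670
  = 10 + 1.9137
  = 11.91%


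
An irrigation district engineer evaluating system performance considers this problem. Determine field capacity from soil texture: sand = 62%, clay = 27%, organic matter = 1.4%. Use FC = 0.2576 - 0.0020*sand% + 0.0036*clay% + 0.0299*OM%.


FC = 0.2576 - 0.0020*62 + 0.0036*27 + 0.0299*1.4
   = 0.2576 - 0.1240 + 0.0972 + 0.0419
   = 0.2727


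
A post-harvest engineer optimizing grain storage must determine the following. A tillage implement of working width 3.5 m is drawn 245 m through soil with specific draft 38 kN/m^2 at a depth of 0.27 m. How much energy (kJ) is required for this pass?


E = k * d * w * L
  = 38 * 0.27 * 3.5 * 245
  = 8797.95 kJ


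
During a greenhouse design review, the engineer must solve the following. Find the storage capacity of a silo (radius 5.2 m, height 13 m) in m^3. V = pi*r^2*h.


V = pi * r^2 * h
  = pi * 5.2^2 * 13
  = pi * 27.04 * 13
  = 1104.33 m^3


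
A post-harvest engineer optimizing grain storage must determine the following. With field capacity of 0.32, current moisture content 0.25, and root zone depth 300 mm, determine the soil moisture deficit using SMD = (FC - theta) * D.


SMD = (FC - theta) * D
    = (0.32 - 0.25) * 300
    = 0.070 * 300
    = 21 mm


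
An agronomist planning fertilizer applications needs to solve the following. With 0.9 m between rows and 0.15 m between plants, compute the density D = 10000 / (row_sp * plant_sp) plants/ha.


D = 10000 / (row_sp * plant_sp)
  = 10000 / (0.9 * 0.15)
  = 10000 / 0.1350
  = 74074.07 plants/ha


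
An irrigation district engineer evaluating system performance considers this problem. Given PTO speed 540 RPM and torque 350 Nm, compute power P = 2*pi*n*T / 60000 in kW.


P = 2*pi*n*T / 60000
  = 2*pi * 540 * 350 / 60000
  = 1187522.02 / 60000
  = 19.79 kW


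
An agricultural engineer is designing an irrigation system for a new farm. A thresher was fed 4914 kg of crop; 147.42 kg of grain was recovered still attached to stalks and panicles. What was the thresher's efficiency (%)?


eta = (total - unthreshed) / total * 100
    = (4914 - 147.42) / 4914 * 100
    = 4766.58 / 4914 * 100
    = 97%
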